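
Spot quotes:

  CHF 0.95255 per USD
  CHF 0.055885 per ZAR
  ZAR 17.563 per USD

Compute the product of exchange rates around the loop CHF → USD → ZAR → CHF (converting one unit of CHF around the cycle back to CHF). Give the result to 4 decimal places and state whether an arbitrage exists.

1.0304 (arbitrage exists)

Around CHF → USD → ZAR → CHF: 1 ÷ 0.95255 × 17.563 × 0.055885 = 1.030401
Product > 1; profitable direction is CHF → USD → ZAR → CHF.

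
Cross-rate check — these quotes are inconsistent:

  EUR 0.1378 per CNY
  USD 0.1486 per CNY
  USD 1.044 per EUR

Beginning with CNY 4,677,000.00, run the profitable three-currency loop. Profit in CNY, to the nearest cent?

Profit: CNY 153,993.61

Profitable loop is CNY → USD → EUR → CNY:
CNY 4,677,000.00 × 0.1486 = USD 695,002.20
USD 695,002.20 ÷ 1.044 = EUR 665,710.92
EUR 665,710.92 ÷ 0.1378 = CNY 4,830,993.61
Profit = CNY 4,830,993.61 − CNY 4,677,000.00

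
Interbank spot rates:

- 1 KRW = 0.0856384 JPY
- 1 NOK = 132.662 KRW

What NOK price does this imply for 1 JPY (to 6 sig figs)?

JPY/NOK = 0.0880207

1 JPY ÷ 0.0856384 = 11.677 KRW
11.677 KRW ÷ 132.662 = 0.0880207 NOK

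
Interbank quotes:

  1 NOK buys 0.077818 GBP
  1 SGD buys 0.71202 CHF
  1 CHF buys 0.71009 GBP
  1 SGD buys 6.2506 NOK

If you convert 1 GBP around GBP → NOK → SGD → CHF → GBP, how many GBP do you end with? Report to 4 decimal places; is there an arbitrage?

1.0395 (arbitrage exists)

Around GBP → NOK → SGD → CHF → GBP: 1 ÷ 0.077818 ÷ 6.2506 × 0.71202 × 0.71009 = 1.039451
Product > 1; profitable direction is GBP → NOK → SGD → CHF → GBP.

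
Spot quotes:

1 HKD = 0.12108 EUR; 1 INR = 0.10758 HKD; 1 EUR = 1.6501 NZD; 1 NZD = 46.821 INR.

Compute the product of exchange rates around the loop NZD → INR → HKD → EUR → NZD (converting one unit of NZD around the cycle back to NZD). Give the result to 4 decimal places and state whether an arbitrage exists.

Around NZD → INR → HKD → EUR → NZD: 1 × 46.821 × 0.10758 × 0.12108 × 1.6501 = 1.006364
Product > 1; profitable direction is NZD → INR → HKD → EUR → NZD.

1.0064 (arbitrage exists)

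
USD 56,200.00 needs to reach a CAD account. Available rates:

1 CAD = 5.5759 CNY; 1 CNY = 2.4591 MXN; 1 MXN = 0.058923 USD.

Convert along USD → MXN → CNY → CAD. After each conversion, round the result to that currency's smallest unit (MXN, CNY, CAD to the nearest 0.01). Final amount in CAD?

CAD 69,560.12

USD 56,200.00 ÷ 0.058923 = MXN 953,787.15
MXN 953,787.15 ÷ 2.4591 = CNY 387,860.25
CNY 387,860.25 ÷ 5.5759 = CAD 69,560.12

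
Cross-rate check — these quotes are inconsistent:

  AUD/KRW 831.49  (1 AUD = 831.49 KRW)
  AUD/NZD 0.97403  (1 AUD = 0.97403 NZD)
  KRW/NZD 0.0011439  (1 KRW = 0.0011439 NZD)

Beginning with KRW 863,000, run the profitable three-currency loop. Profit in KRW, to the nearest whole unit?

Profit: KRW 20,768

Profitable loop is KRW → AUD → NZD → KRW:
KRW 863,000 ÷ 831.49 = AUD 1,037.90
AUD 1,037.90 × 0.97403 = NZD 1,010.94
NZD 1,010.94 ÷ 0.0011439 = KRW 883,768
Profit = KRW 883,768 − KRW 863,000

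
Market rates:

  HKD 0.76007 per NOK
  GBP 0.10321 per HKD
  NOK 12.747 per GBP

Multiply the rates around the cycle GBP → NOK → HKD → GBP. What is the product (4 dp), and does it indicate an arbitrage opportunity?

1.0000 (no arbitrage)

Around GBP → NOK → HKD → GBP: 1 × 12.747 × 0.76007 × 0.10321 = 0.999962
Product ≈ 1 (deviation 0.004%, within rounding noise).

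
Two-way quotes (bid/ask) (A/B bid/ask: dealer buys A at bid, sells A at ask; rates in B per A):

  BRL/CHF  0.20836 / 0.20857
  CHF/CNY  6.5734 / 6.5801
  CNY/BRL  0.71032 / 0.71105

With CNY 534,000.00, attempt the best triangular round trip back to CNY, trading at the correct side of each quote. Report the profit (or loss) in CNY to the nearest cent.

Best loop CNY → CHF → BRL → CNY:
CNY 534,000.00 ÷ 6.5801 (buy CHF at ask) = CHF 81,153.78
CHF 81,153.78 ÷ 0.20857 (buy BRL at ask) = BRL 389,096.14
BRL 389,096.14 ÷ 0.71105 (buy CNY at ask) = CNY 547,213.47

Net profit: CNY 13,213.47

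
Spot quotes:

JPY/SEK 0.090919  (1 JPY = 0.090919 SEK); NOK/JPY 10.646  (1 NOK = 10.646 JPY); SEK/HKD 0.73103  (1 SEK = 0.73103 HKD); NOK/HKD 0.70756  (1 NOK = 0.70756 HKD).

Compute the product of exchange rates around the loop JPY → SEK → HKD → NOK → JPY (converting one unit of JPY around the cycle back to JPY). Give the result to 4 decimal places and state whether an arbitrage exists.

1.0000 (no arbitrage)

Around JPY → SEK → HKD → NOK → JPY: 1 × 0.090919 × 0.73103 ÷ 0.70756 × 10.646 = 1.000030
Product ≈ 1 (deviation 0.003%, within rounding noise).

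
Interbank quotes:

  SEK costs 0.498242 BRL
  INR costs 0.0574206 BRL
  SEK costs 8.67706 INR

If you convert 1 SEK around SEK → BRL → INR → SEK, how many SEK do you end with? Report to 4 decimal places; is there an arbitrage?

1.0000 (no arbitrage)

Around SEK → BRL → INR → SEK: 1 × 0.498242 ÷ 0.0574206 ÷ 8.67706 = 1.000000
Product ≈ 1 (deviation 0.000%, within rounding noise).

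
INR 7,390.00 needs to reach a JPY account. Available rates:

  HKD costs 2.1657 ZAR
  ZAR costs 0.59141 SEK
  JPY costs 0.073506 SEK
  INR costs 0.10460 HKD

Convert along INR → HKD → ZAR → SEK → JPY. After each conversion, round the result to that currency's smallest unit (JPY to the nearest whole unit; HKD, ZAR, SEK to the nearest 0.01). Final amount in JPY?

JPY 13,469

INR 7,390.00 × 0.10460 = HKD 772.99
HKD 772.99 × 2.1657 = ZAR 1,674.06
ZAR 1,674.06 × 0.59141 = SEK 990.06
SEK 990.06 ÷ 0.073506 = JPY 13,469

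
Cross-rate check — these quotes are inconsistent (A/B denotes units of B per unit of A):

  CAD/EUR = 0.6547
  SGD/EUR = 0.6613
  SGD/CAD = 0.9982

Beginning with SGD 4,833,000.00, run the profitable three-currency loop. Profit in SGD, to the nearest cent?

Profitable loop is SGD → EUR → CAD → SGD:
SGD 4,833,000.00 × 0.6613 = EUR 3,196,062.90
EUR 3,196,062.90 ÷ 0.6547 = CAD 4,881,721.25
CAD 4,881,721.25 ÷ 0.9982 = SGD 4,890,524.19
Profit = SGD 4,890,524.19 − SGD 4,833,000.00

Profit: SGD 57,524.19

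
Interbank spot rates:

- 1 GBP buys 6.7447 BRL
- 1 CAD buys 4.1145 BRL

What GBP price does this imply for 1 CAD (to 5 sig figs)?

1 CAD × 4.1145 = 4.1145 BRL
4.1145 BRL ÷ 6.7447 = 0.610035 GBP

CAD/GBP = 0.61003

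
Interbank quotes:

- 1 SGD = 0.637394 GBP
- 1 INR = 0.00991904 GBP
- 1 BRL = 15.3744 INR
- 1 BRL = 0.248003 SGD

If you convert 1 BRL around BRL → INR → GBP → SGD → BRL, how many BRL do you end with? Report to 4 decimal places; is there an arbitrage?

Around BRL → INR → GBP → SGD → BRL: 1 × 15.3744 × 0.00991904 ÷ 0.637394 ÷ 0.248003 = 0.964724
Product < 1; profitable direction is BRL → SGD → GBP → INR → BRL.

0.9647 (arbitrage exists)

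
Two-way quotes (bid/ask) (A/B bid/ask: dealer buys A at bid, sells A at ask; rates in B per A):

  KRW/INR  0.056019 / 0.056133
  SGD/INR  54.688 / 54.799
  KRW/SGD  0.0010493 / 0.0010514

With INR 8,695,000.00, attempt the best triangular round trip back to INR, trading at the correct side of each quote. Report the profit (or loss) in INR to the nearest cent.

Best loop INR → KRW → SGD → INR:
INR 8,695,000.00 ÷ 0.056133 (buy KRW at ask) = KRW 154,899,970
KRW 154,899,970 × 0.0010493 (sell KRW at bid) = SGD 162,536.54
SGD 162,536.54 × 54.688 (sell SGD at bid) = INR 8,888,798.20

Net profit: INR 193,798.20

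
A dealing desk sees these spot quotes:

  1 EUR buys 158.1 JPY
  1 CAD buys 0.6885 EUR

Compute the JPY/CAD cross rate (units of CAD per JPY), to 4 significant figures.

JPY/CAD = 0.009187

1 JPY ÷ 158.1 = 0.00632511 EUR
0.00632511 EUR ÷ 0.6885 = 0.0091868 CAD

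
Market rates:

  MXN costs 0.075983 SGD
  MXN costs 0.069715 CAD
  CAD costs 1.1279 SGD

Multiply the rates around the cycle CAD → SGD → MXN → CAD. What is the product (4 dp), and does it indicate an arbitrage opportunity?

Around CAD → SGD → MXN → CAD: 1 × 1.1279 ÷ 0.075983 × 0.069715 = 1.034857
Product > 1; profitable direction is CAD → SGD → MXN → CAD.

1.0349 (arbitrage exists)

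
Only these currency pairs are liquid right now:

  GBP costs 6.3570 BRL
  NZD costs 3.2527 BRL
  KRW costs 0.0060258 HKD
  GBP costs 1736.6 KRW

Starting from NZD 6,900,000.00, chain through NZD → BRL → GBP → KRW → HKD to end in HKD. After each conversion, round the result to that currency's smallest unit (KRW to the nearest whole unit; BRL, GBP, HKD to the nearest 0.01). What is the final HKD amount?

NZD 6,900,000.00 × 3.2527 = BRL 22,443,630.00
BRL 22,443,630.00 ÷ 6.3570 = GBP 3,530,537.99
GBP 3,530,537.99 × 1736.6 = KRW 6,131,132,273
KRW 6,131,132,273 × 0.0060258 = HKD 36,944,976.85

HKD 36,944,976.85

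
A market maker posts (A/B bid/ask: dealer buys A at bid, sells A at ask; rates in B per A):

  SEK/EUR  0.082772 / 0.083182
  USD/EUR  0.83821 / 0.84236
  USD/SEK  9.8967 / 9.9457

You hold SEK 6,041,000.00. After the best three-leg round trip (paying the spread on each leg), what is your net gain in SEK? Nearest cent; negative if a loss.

Best loop SEK → USD → EUR → SEK:
SEK 6,041,000.00 ÷ 9.9457 (buy USD at ask) = USD 607,398.17
USD 607,398.17 × 0.83821 (sell USD at bid) = EUR 509,127.22
EUR 509,127.22 ÷ 0.083182 (buy SEK at ask) = SEK 6,120,641.75

Net profit: SEK 79,641.75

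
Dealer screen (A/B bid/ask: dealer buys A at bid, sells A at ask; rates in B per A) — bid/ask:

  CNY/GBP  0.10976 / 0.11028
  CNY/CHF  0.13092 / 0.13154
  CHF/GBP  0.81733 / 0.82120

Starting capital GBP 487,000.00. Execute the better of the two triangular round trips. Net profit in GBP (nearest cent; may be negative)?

Best loop GBP → CHF → CNY → GBP:
GBP 487,000.00 ÷ 0.82120 (buy CHF at ask) = CHF 593,034.58
CHF 593,034.58 ÷ 0.13154 (buy CNY at ask) = CNY 4,508,397.32
CNY 4,508,397.32 × 0.10976 (sell CNY at bid) = GBP 494,841.69

Net profit: GBP 7,841.69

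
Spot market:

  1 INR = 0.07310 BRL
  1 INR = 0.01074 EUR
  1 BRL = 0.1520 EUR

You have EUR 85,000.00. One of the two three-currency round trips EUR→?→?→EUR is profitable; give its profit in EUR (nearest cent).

Profit: EUR 2,937.80

Profitable loop is EUR → INR → BRL → EUR:
EUR 85,000.00 ÷ 0.01074 = INR 7,914,338.92
INR 7,914,338.92 × 0.07310 = BRL 578,538.18
BRL 578,538.18 × 0.1520 = EUR 87,937.80
Profit = EUR 87,937.80 − EUR 85,000.00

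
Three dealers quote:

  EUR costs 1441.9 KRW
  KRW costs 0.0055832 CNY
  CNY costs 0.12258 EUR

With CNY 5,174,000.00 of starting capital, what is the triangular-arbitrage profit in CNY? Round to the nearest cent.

Profit: CNY 69,104.10

Profitable loop is CNY → KRW → EUR → CNY:
CNY 5,174,000.00 ÷ 0.0055832 = KRW 926,708,698
KRW 926,708,698 ÷ 1441.9 = EUR 642,699.70
EUR 642,699.70 ÷ 0.12258 = CNY 5,243,104.10
Profit = CNY 5,243,104.10 − CNY 5,174,000.00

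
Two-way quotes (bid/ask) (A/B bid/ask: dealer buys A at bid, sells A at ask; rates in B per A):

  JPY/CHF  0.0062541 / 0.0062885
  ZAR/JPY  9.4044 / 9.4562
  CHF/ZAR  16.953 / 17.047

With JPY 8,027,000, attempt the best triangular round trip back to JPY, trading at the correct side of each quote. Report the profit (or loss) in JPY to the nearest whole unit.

Best loop JPY → CHF → ZAR → JPY:
JPY 8,027,000 × 0.0062541 (sell JPY at bid) = CHF 50,201.66
CHF 50,201.66 × 16.953 (sell CHF at bid) = ZAR 851,068.75
ZAR 851,068.75 × 9.4044 (sell ZAR at bid) = JPY 8,003,791

Net result: JPY -23,209 (no profitable arbitrage after spreads)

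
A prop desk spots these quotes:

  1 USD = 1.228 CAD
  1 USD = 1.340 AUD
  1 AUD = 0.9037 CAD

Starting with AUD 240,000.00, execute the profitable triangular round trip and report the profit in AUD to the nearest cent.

Profit: AUD 3,377.56

Profitable loop is AUD → USD → CAD → AUD:
AUD 240,000.00 ÷ 1.340 = USD 179,104.48
USD 179,104.48 × 1.228 = CAD 219,940.30
CAD 219,940.30 ÷ 0.9037 = AUD 243,377.56
Profit = AUD 243,377.56 − AUD 240,000.00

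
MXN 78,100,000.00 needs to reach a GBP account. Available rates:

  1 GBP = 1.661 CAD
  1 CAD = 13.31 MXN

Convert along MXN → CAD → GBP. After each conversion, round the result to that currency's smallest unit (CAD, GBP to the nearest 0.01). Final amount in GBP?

MXN 78,100,000.00 ÷ 13.31 = CAD 5,867,768.60
CAD 5,867,768.60 ÷ 1.661 = GBP 3,532,672.25

GBP 3,532,672.25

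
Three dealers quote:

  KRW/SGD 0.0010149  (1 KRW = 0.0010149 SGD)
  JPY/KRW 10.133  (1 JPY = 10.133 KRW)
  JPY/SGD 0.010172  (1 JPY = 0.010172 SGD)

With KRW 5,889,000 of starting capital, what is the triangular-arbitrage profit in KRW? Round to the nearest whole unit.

Profit: KRW 64,831

Profitable loop is KRW → SGD → JPY → KRW:
KRW 5,889,000 × 0.0010149 = SGD 5,976.75
SGD 5,976.75 ÷ 0.010172 = JPY 587,568
JPY 587,568 × 10.133 = KRW 5,953,831
Profit = KRW 5,953,831 − KRW 5,889,000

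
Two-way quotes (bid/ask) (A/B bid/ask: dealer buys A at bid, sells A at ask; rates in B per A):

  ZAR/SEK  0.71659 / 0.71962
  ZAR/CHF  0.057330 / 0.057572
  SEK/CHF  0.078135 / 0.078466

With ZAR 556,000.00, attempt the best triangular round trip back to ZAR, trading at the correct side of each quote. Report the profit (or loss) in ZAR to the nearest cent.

Net profit: ZAR 8,510.46

Best loop ZAR → CHF → SEK → ZAR:
ZAR 556,000.00 × 0.057330 (sell ZAR at bid) = CHF 31,875.48
CHF 31,875.48 ÷ 0.078466 (buy SEK at ask) = SEK 406,233.02
SEK 406,233.02 ÷ 0.71962 (buy ZAR at ask) = ZAR 564,510.46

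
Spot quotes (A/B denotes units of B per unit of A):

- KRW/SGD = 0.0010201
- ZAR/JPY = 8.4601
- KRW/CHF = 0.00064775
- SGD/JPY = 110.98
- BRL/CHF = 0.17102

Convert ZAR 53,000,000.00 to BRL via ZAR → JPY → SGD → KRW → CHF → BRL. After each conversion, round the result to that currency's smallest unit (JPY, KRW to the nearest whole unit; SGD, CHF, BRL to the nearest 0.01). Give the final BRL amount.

ZAR 53,000,000.00 × 8.4601 = JPY 448,385,300
JPY 448,385,300 ÷ 110.98 = SGD 4,040,235.18
SGD 4,040,235.18 ÷ 0.0010201 = KRW 3,960,626,586
KRW 3,960,626,586 × 0.00064775 = CHF 2,565,495.87
CHF 2,565,495.87 ÷ 0.17102 = BRL 15,001,145.30

BRL 15,001,145.30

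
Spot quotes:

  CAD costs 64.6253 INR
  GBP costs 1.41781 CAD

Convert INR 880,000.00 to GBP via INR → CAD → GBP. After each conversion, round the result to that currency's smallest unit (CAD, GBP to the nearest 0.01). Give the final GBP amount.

INR 880,000.00 ÷ 64.6253 = CAD 13,616.96
CAD 13,616.96 ÷ 1.41781 = GBP 9,604.22

GBP 9,604.22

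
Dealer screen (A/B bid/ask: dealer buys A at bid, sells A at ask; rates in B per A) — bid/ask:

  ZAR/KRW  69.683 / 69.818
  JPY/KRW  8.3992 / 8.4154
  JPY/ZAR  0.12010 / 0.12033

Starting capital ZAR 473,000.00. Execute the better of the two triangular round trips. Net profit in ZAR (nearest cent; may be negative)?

Net result: ZAR -112.60 (no profitable arbitrage after spreads)

Best loop ZAR → JPY → KRW → ZAR:
ZAR 473,000.00 ÷ 0.12033 (buy JPY at ask) = JPY 3,930,857
JPY 3,930,857 × 8.3992 (sell JPY at bid) = KRW 33,016,053
KRW 33,016,053 ÷ 69.818 (buy ZAR at ask) = ZAR 472,887.40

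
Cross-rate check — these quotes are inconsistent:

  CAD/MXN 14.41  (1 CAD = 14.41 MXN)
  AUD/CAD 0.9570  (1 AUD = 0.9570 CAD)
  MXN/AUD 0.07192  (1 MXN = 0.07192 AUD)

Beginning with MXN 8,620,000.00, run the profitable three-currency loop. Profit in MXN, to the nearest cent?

Profit: MXN 71,238.52

Profitable loop is MXN → CAD → AUD → MXN:
MXN 8,620,000.00 ÷ 14.41 = CAD 598,195.70
CAD 598,195.70 ÷ 0.9570 = AUD 625,073.87
AUD 625,073.87 ÷ 0.07192 = MXN 8,691,238.52
Profit = MXN 8,691,238.52 − MXN 8,620,000.00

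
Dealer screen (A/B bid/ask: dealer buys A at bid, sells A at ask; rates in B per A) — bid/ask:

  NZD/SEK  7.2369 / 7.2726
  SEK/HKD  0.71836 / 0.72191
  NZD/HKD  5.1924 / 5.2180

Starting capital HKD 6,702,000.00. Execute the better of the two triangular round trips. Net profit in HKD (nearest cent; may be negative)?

Best loop HKD → NZD → SEK → HKD:
HKD 6,702,000.00 ÷ 5.2180 (buy NZD at ask) = NZD 1,284,400.15
NZD 1,284,400.15 × 7.2369 (sell NZD at bid) = SEK 9,295,075.47
SEK 9,295,075.47 × 0.71836 (sell SEK at bid) = HKD 6,677,210.41

Net result: HKD -24,789.59 (no profitable arbitrage after spreads)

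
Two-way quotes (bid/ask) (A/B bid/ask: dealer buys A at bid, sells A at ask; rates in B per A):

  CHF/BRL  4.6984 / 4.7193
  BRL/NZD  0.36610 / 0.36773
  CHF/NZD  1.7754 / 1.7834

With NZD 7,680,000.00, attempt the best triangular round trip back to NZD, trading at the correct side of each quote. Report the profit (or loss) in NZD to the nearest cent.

Best loop NZD → BRL → CHF → NZD:
NZD 7,680,000.00 ÷ 0.36773 (buy BRL at ask) = BRL 20,884,888.37
BRL 20,884,888.37 ÷ 4.7193 (buy CHF at ask) = CHF 4,425,420.80
CHF 4,425,420.80 × 1.7754 (sell CHF at bid) = NZD 7,856,892.08

Net profit: NZD 176,892.08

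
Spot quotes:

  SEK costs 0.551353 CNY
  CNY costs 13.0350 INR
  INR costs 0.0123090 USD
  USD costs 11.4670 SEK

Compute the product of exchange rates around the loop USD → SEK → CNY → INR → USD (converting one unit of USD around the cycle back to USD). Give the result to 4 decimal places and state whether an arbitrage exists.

1.0144 (arbitrage exists)

Around USD → SEK → CNY → INR → USD: 1 × 11.4670 × 0.551353 × 13.0350 × 0.0123090 = 1.014410
Product > 1; profitable direction is USD → SEK → CNY → INR → USD.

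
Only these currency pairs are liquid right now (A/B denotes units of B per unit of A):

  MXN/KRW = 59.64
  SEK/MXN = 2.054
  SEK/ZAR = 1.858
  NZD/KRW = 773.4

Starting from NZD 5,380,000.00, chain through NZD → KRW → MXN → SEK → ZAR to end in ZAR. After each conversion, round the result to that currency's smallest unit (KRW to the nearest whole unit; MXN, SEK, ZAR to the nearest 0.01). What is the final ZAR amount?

ZAR 63,109,404.04

NZD 5,380,000.00 × 773.4 = KRW 4,160,892,000
KRW 4,160,892,000 ÷ 59.64 = MXN 69,766,800.80
MXN 69,766,800.80 ÷ 2.054 = SEK 33,966,310.03
SEK 33,966,310.03 × 1.858 = ZAR 63,109,404.04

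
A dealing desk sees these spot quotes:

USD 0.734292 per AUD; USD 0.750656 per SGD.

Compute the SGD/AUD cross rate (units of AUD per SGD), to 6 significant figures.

SGD/AUD = 1.02229

1 SGD × 0.750656 = 0.750656 USD
0.750656 USD ÷ 0.734292 = 1.02229 AUD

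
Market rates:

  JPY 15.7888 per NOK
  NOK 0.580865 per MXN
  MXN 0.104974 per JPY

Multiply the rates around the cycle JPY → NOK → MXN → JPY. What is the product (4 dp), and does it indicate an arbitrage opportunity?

Around JPY → NOK → MXN → JPY: 1 ÷ 15.7888 ÷ 0.580865 ÷ 0.104974 = 1.038709
Product > 1; profitable direction is JPY → NOK → MXN → JPY.

1.0387 (arbitrage exists)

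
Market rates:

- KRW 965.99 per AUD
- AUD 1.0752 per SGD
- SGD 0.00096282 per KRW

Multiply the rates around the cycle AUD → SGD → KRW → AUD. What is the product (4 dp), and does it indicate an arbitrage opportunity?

1.0000 (no arbitrage)

Around AUD → SGD → KRW → AUD: 1 ÷ 1.0752 ÷ 0.00096282 ÷ 965.99 = 0.999984
Product ≈ 1 (deviation 0.002%, within rounding noise).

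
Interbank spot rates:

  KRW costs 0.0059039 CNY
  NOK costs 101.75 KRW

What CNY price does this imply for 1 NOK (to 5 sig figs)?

NOK/CNY = 0.60072

1 NOK × 101.75 = 101.75 KRW
101.75 KRW × 0.0059039 = 0.600722 CNY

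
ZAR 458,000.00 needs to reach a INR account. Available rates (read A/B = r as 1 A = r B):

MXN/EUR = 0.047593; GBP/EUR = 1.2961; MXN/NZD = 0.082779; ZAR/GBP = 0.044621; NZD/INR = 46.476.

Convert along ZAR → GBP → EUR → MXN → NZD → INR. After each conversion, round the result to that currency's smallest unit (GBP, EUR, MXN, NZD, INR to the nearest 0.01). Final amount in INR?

ZAR 458,000.00 × 0.044621 = GBP 20,436.42
GBP 20,436.42 × 1.2961 = EUR 26,487.64
EUR 26,487.64 ÷ 0.047593 = MXN 556,544.87
MXN 556,544.87 × 0.082779 = NZD 46,070.23
NZD 46,070.23 × 46.476 = INR 2,141,160.01

INR 2,141,160.01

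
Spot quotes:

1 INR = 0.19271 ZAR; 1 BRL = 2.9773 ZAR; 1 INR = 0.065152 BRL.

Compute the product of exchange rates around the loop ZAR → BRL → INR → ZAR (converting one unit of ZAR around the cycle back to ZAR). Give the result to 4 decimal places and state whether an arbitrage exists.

0.9935 (arbitrage exists)

Around ZAR → BRL → INR → ZAR: 1 ÷ 2.9773 ÷ 0.065152 × 0.19271 = 0.993468
Product < 1; profitable direction is ZAR → INR → BRL → ZAR.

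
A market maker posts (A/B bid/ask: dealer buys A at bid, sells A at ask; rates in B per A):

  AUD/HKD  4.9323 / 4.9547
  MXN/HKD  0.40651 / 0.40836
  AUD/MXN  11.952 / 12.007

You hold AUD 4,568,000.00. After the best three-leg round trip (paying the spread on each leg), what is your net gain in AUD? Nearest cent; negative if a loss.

Net profit: AUD 27,130.75

Best loop AUD → HKD → MXN → AUD:
AUD 4,568,000.00 × 4.9323 (sell AUD at bid) = HKD 22,530,746.40
HKD 22,530,746.40 ÷ 0.40836 (buy MXN at ask) = MXN 55,173,734.94
MXN 55,173,734.94 ÷ 12.007 (buy AUD at ask) = AUD 4,595,130.75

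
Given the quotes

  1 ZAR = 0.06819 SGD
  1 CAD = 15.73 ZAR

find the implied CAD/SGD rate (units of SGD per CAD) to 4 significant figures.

1 CAD × 15.73 = 15.73 ZAR
15.73 ZAR × 0.06819 = 1.07263 SGD

CAD/SGD = 1.073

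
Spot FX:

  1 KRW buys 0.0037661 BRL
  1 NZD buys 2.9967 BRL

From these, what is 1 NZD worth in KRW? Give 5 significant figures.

1 NZD × 2.9967 = 2.9967 BRL
2.9967 BRL ÷ 0.0037661 = 795.704 KRW

NZD/KRW = 795.70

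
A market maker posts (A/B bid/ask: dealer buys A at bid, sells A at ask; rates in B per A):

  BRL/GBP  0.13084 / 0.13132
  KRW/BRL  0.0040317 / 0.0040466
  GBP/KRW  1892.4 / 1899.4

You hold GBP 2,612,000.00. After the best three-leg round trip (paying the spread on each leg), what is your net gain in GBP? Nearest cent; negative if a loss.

Best loop GBP → KRW → BRL → GBP:
GBP 2,612,000.00 × 1892.4 (sell GBP at bid) = KRW 4,942,948,800
KRW 4,942,948,800 × 0.0040317 (sell KRW at bid) = BRL 19,928,486.68
BRL 19,928,486.68 × 0.13084 (sell BRL at bid) = GBP 2,607,443.20

Net result: GBP -4,556.80 (no profitable arbitrage after spreads)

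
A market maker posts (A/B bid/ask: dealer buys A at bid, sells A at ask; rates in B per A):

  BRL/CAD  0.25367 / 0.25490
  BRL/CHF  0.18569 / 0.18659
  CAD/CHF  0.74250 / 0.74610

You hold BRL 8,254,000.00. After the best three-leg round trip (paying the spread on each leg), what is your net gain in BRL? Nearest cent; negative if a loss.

Best loop BRL → CAD → CHF → BRL:
BRL 8,254,000.00 × 0.25367 (sell BRL at bid) = CAD 2,093,792.18
CAD 2,093,792.18 × 0.74250 (sell CAD at bid) = CHF 1,554,640.69
CHF 1,554,640.69 ÷ 0.18659 (buy BRL at ask) = BRL 8,331,854.30

Net profit: BRL 77,854.30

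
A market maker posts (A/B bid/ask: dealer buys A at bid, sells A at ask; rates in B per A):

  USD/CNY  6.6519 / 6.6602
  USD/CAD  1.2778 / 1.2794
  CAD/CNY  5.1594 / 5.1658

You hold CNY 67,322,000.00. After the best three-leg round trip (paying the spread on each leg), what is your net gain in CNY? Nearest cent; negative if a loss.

Net profit: CNY 435,720.47

Best loop CNY → CAD → USD → CNY:
CNY 67,322,000.00 ÷ 5.1658 (buy CAD at ask) = CAD 13,032,250.57
CAD 13,032,250.57 ÷ 1.2794 (buy USD at ask) = USD 10,186,220.55
USD 10,186,220.55 × 6.6519 (sell USD at bid) = CNY 67,757,720.47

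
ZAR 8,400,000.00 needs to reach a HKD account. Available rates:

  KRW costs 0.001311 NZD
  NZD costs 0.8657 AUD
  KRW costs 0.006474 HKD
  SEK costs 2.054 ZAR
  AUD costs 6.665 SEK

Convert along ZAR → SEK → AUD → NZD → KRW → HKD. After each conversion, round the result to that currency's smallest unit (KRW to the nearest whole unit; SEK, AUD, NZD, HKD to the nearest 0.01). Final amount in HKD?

HKD 3,500,106.62

ZAR 8,400,000.00 ÷ 2.054 = SEK 4,089,581.30
SEK 4,089,581.30 ÷ 6.665 = AUD 613,590.59
AUD 613,590.59 ÷ 0.8657 = NZD 708,779.70
NZD 708,779.70 ÷ 0.001311 = KRW 540,640,503
KRW 540,640,503 × 0.006474 = HKD 3,500,106.62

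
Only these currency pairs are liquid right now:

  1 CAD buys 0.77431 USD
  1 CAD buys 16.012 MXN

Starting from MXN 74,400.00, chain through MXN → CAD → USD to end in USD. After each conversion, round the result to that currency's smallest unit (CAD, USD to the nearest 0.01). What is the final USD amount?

USD 3,597.85

MXN 74,400.00 ÷ 16.012 = CAD 4,646.52
CAD 4,646.52 × 0.77431 = USD 3,597.85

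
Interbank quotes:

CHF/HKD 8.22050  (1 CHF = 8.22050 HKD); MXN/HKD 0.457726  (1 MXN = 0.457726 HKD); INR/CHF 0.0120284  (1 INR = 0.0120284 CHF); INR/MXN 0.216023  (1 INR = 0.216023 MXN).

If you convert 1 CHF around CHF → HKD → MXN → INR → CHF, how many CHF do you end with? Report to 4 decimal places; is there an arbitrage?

1.0000 (no arbitrage)

Around CHF → HKD → MXN → INR → CHF: 1 × 8.22050 ÷ 0.457726 ÷ 0.216023 × 0.0120284 = 1.000001
Product ≈ 1 (deviation 0.000%, within rounding noise).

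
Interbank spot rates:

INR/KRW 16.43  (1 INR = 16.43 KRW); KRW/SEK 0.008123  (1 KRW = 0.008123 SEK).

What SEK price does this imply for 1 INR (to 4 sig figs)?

1 INR × 16.43 = 16.43 KRW
16.43 KRW × 0.008123 = 0.133461 SEK

INR/SEK = 0.1335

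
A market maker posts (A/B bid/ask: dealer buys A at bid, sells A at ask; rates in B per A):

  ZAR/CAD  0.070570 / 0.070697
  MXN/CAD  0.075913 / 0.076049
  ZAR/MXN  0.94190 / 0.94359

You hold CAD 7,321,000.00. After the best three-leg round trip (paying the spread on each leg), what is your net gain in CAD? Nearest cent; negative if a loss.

Net profit: CAD 83,408.54

Best loop CAD → ZAR → MXN → CAD:
CAD 7,321,000.00 ÷ 0.070697 (buy ZAR at ask) = ZAR 103,554,606.28
ZAR 103,554,606.28 × 0.94190 (sell ZAR at bid) = MXN 97,538,083.65
MXN 97,538,083.65 × 0.075913 (sell MXN at bid) = CAD 7,404,408.54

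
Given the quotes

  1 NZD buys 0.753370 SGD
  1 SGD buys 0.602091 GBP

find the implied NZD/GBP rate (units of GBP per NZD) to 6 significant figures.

NZD/GBP = 0.453597

1 NZD × 0.753370 = 0.75337 SGD
0.75337 SGD × 0.602091 = 0.453597 GBP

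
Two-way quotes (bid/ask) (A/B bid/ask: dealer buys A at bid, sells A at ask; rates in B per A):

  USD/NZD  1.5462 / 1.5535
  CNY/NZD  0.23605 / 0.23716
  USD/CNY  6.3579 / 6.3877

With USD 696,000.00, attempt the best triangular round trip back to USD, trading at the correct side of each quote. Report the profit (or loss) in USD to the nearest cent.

Net profit: USD 14,377.10

Best loop USD → NZD → CNY → USD:
USD 696,000.00 × 1.5462 (sell USD at bid) = NZD 1,076,155.20
NZD 1,076,155.20 ÷ 0.23716 (buy CNY at ask) = CNY 4,537,675.83
CNY 4,537,675.83 ÷ 6.3877 (buy USD at ask) = USD 710,377.10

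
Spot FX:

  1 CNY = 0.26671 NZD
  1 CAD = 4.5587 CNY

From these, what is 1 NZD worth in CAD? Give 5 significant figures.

1 NZD ÷ 0.26671 = 3.74939 CNY
3.74939 CNY ÷ 4.5587 = 0.822469 CAD

NZD/CAD = 0.82247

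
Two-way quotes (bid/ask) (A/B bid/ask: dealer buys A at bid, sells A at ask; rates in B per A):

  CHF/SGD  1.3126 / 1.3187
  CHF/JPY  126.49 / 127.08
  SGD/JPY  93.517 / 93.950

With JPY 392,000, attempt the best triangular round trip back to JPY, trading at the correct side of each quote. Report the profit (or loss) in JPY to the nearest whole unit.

Best loop JPY → SGD → CHF → JPY:
JPY 392,000 ÷ 93.950 (buy SGD at ask) = SGD 4,172.43
SGD 4,172.43 ÷ 1.3187 (buy CHF at ask) = CHF 3,164.05
CHF 3,164.05 × 126.49 (sell CHF at bid) = JPY 400,221

Net profit: JPY 8,221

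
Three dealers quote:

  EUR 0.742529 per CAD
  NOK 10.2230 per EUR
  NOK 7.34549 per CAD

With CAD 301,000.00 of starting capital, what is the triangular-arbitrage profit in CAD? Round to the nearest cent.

Profitable loop is CAD → EUR → NOK → CAD:
CAD 301,000.00 × 0.742529 = EUR 223,501.23
EUR 223,501.23 × 10.2230 = NOK 2,284,853.06
NOK 2,284,853.06 ÷ 7.34549 = CAD 311,055.23
Profit = CAD 311,055.23 − CAD 301,000.00

Profit: CAD 10,055.23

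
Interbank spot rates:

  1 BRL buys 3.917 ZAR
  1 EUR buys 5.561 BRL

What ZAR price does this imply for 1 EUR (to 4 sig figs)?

1 EUR × 5.561 = 5.561 BRL
5.561 BRL × 3.917 = 21.7824 ZAR

EUR/ZAR = 21.78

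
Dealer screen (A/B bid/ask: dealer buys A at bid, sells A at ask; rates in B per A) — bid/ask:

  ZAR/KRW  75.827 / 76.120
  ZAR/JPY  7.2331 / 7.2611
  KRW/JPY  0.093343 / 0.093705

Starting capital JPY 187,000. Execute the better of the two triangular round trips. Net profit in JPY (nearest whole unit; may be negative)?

Net profit: JPY 2,629

Best loop JPY → KRW → ZAR → JPY:
JPY 187,000 ÷ 0.093705 (buy KRW at ask) = KRW 1,995,625
KRW 1,995,625 ÷ 76.120 (buy ZAR at ask) = ZAR 26,216.82
ZAR 26,216.82 × 7.2331 (sell ZAR at bid) = JPY 189,629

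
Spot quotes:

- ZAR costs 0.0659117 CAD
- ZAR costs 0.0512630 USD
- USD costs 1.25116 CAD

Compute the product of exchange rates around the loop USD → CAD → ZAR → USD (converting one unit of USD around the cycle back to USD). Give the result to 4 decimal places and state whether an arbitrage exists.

Around USD → CAD → ZAR → USD: 1 × 1.25116 ÷ 0.0659117 × 0.0512630 = 0.973093
Product < 1; profitable direction is USD → ZAR → CAD → USD.

0.9731 (arbitrage exists)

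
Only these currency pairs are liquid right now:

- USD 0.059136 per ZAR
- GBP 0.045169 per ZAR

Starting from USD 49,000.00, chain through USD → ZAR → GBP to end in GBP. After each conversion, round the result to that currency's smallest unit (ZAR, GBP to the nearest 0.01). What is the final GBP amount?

GBP 37,426.96

USD 49,000.00 ÷ 0.059136 = ZAR 828,598.48
ZAR 828,598.48 × 0.045169 = GBP 37,426.96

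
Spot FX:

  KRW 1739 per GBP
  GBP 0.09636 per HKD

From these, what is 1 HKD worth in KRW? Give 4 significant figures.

1 HKD × 0.09636 = 0.09636 GBP
0.09636 GBP × 1739 = 167.57 KRW

HKD/KRW = 167.6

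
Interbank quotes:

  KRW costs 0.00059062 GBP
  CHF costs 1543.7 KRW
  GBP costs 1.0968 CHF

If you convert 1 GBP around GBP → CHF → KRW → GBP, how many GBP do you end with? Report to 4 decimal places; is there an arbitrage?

1.0000 (no arbitrage)

Around GBP → CHF → KRW → GBP: 1 × 1.0968 × 1543.7 × 0.00059062 = 0.999997
Product ≈ 1 (deviation 0.000%, within rounding noise).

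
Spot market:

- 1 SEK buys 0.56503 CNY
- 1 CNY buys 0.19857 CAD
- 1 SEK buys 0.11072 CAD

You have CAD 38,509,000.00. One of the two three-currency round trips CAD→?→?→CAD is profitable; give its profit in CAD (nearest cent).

Profitable loop is CAD → SEK → CNY → CAD:
CAD 38,509,000.00 ÷ 0.11072 = SEK 347,805,274.57
SEK 347,805,274.57 × 0.56503 = CNY 196,520,414.29
CNY 196,520,414.29 × 0.19857 = CAD 39,023,058.67
Profit = CAD 39,023,058.67 − CAD 38,509,000.00

Profit: CAD 514,058.67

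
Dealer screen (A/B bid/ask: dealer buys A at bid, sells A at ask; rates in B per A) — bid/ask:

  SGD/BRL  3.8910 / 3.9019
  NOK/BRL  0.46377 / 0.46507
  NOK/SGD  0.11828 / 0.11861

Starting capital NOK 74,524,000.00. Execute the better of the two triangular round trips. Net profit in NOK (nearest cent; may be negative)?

Net profit: NOK 155,494.28

Best loop NOK → BRL → SGD → NOK:
NOK 74,524,000.00 × 0.46377 (sell NOK at bid) = BRL 34,561,995.48
BRL 34,561,995.48 ÷ 3.9019 (buy SGD at ask) = SGD 8,857,734.82
SGD 8,857,734.82 ÷ 0.11861 (buy NOK at ask) = NOK 74,679,494.28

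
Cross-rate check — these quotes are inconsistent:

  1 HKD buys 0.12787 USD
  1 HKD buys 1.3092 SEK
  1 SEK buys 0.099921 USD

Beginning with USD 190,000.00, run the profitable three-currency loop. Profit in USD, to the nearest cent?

Profitable loop is USD → HKD → SEK → USD:
USD 190,000.00 ÷ 0.12787 = HKD 1,485,884.10
HKD 1,485,884.10 × 1.3092 = SEK 1,945,319.47
SEK 1,945,319.47 × 0.099921 = USD 194,378.27
Profit = USD 194,378.27 − USD 190,000.00

Profit: USD 4,378.27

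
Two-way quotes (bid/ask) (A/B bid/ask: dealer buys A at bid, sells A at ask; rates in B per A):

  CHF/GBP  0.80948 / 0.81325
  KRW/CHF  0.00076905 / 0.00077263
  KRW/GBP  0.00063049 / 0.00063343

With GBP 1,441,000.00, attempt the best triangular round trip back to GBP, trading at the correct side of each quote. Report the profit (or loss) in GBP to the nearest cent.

Best loop GBP → CHF → KRW → GBP:
GBP 1,441,000.00 ÷ 0.81325 (buy CHF at ask) = CHF 1,771,902.86
CHF 1,771,902.86 ÷ 0.00077263 (buy KRW at ask) = KRW 2,293,339,450
KRW 2,293,339,450 × 0.00063049 (sell KRW at bid) = GBP 1,445,927.59

Net profit: GBP 4,927.59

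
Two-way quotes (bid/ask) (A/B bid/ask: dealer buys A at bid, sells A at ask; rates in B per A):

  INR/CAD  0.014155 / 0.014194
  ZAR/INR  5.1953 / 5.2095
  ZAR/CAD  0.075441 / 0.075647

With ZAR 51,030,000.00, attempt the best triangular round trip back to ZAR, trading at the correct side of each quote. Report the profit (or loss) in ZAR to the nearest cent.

Net profit: ZAR 1,033,356.28

Best loop ZAR → CAD → INR → ZAR:
ZAR 51,030,000.00 × 0.075441 (sell ZAR at bid) = CAD 3,849,754.23
CAD 3,849,754.23 ÷ 0.014194 (buy INR at ask) = INR 271,224,054.53
INR 271,224,054.53 ÷ 5.2095 (buy ZAR at ask) = ZAR 52,063,356.28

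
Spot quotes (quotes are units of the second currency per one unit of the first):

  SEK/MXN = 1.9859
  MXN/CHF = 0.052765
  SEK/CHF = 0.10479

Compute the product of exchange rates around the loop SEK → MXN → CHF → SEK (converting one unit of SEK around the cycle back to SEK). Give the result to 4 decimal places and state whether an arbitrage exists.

Around SEK → MXN → CHF → SEK: 1 × 1.9859 × 0.052765 ÷ 0.10479 = 0.999962
Product ≈ 1 (deviation 0.004%, within rounding noise).

1.0000 (no arbitrage)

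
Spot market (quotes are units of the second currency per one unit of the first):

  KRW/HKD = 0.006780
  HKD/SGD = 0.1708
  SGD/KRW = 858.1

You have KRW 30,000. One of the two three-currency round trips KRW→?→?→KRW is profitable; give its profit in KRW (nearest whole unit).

Profit: KRW 190

Profitable loop is KRW → SGD → HKD → KRW:
KRW 30,000 ÷ 858.1 = SGD 34.96
SGD 34.96 ÷ 0.1708 = HKD 204.69
HKD 204.69 ÷ 0.006780 = KRW 30,190
Profit = KRW 30,190 − KRW 30,000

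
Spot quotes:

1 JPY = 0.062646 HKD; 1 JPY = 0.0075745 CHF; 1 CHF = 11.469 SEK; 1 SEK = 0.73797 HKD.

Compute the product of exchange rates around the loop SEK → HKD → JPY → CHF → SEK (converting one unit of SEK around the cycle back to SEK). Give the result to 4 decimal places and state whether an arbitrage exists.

Around SEK → HKD → JPY → CHF → SEK: 1 × 0.73797 ÷ 0.062646 × 0.0075745 × 11.469 = 1.023352
Product > 1; profitable direction is SEK → HKD → JPY → CHF → SEK.

1.0234 (arbitrage exists)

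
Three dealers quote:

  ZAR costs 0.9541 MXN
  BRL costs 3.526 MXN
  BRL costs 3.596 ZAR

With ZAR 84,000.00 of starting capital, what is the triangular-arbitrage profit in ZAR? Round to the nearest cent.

Profitable loop is ZAR → BRL → MXN → ZAR:
ZAR 84,000.00 ÷ 3.596 = BRL 23,359.29
BRL 23,359.29 × 3.526 = MXN 82,364.85
MXN 82,364.85 ÷ 0.9541 = ZAR 86,327.27
Profit = ZAR 86,327.27 − ZAR 84,000.00

Profit: ZAR 2,327.27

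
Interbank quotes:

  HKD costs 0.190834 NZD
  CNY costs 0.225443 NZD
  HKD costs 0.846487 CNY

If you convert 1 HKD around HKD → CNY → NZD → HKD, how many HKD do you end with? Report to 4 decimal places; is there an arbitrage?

Around HKD → CNY → NZD → HKD: 1 × 0.846487 × 0.225443 ÷ 0.190834 = 1.000003
Product ≈ 1 (deviation 0.000%, within rounding noise).

1.0000 (no arbitrage)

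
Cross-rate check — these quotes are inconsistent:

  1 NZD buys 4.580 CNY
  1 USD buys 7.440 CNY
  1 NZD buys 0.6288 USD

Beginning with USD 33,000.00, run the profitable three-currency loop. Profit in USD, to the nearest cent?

Profitable loop is USD → CNY → NZD → USD:
USD 33,000.00 × 7.440 = CNY 245,520.00
CNY 245,520.00 ÷ 4.580 = NZD 53,606.99
NZD 53,606.99 × 0.6288 = USD 33,708.07
Profit = USD 33,708.07 − USD 33,000.00

Profit: USD 708.07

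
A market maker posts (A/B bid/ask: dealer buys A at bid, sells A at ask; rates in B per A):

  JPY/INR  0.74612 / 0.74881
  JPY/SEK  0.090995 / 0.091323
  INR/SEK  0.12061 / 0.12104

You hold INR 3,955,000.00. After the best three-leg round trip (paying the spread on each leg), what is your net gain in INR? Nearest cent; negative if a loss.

Net profit: INR 15,667.00

Best loop INR → JPY → SEK → INR:
INR 3,955,000.00 ÷ 0.74881 (buy JPY at ask) = JPY 5,281,714
JPY 5,281,714 × 0.090995 (sell JPY at bid) = SEK 480,609.53
SEK 480,609.53 ÷ 0.12104 (buy INR at ask) = INR 3,970,667.00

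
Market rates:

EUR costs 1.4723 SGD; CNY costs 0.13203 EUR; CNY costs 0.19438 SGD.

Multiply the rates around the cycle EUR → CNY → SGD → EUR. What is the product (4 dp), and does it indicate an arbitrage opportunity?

Around EUR → CNY → SGD → EUR: 1 ÷ 0.13203 × 0.19438 ÷ 1.4723 = 0.999960
Product ≈ 1 (deviation 0.004%, within rounding noise).

1.0000 (no arbitrage)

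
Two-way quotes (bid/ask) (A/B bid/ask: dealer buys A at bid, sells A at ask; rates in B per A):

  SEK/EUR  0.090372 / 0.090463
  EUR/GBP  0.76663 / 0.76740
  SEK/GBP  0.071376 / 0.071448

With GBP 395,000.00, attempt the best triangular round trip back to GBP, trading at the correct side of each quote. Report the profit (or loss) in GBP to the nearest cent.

Best loop GBP → EUR → SEK → GBP:
GBP 395,000.00 ÷ 0.76740 (buy EUR at ask) = EUR 514,725.05
EUR 514,725.05 ÷ 0.090463 (buy SEK at ask) = SEK 5,689,895.82
SEK 5,689,895.82 × 0.071376 (sell SEK at bid) = GBP 406,122.00

Net profit: GBP 11,122.00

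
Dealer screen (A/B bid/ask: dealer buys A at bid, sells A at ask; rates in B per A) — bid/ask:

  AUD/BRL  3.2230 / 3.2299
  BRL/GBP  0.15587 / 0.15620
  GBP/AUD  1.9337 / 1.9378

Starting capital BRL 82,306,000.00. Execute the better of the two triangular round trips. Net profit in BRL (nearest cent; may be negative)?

Best loop BRL → AUD → GBP → BRL:
BRL 82,306,000.00 ÷ 3.2299 (buy AUD at ask) = AUD 25,482,522.68
AUD 25,482,522.68 ÷ 1.9378 (buy GBP at ask) = GBP 13,150,233.60
GBP 13,150,233.60 ÷ 0.15620 (buy BRL at ask) = BRL 84,188,435.37

Net profit: BRL 1,882,435.37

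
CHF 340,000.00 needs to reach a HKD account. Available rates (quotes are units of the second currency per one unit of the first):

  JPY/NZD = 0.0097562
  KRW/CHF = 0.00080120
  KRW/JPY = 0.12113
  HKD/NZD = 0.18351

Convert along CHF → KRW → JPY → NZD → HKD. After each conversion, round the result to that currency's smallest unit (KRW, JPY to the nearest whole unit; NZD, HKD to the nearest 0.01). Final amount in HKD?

CHF 340,000.00 ÷ 0.00080120 = KRW 424,363,455
KRW 424,363,455 × 0.12113 = JPY 51,403,145
JPY 51,403,145 × 0.0097562 = NZD 501,499.36
NZD 501,499.36 ÷ 0.18351 = HKD 2,732,817.61

HKD 2,732,817.61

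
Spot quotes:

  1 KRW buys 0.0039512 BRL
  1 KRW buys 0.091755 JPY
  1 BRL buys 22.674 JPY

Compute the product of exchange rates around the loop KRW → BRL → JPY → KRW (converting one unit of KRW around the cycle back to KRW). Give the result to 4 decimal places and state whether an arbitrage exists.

0.9764 (arbitrage exists)

Around KRW → BRL → JPY → KRW: 1 × 0.0039512 × 22.674 ÷ 0.091755 = 0.976399
Product < 1; profitable direction is KRW → JPY → BRL → KRW.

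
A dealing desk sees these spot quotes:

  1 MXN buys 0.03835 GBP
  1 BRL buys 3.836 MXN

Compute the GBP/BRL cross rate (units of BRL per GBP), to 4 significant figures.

1 GBP ÷ 0.03835 = 26.0756 MXN
26.0756 MXN ÷ 3.836 = 6.79761 BRL

GBP/BRL = 6.798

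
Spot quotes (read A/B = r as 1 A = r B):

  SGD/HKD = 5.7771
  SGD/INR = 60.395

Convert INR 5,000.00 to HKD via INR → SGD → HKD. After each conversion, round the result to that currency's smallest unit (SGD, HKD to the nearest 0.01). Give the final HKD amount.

HKD 478.29

INR 5,000.00 ÷ 60.395 = SGD 82.79
SGD 82.79 × 5.7771 = HKD 478.29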